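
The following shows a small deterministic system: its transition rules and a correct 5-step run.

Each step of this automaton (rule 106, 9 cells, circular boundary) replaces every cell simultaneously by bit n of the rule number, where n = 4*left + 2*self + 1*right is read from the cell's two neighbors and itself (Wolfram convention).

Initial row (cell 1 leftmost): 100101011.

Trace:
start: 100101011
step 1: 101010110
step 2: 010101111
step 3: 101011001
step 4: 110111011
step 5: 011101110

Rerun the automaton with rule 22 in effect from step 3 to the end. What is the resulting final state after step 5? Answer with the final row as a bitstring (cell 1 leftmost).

(re-executing steps 3..5 under rule 22; state before step 3: 010101111)
step 3: 010100000
step 4: 110110000
step 5: 000001001

000001001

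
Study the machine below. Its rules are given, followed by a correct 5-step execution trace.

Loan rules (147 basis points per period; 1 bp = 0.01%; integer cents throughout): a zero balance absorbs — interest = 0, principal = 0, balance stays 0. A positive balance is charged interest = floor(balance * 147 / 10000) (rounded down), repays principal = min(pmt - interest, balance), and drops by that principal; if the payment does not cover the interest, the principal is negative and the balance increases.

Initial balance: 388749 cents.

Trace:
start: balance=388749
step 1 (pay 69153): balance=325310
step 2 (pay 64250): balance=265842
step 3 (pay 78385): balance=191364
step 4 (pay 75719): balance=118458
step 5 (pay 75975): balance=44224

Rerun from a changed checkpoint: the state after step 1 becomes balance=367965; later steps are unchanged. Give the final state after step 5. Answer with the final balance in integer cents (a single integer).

state after step 1 := balance=367965
step 2 (pay 64250): balance=309124
step 3 (pay 78385): balance=235283
step 4 (pay 75719): balance=163022
step 5 (pay 75975): balance=89443

89443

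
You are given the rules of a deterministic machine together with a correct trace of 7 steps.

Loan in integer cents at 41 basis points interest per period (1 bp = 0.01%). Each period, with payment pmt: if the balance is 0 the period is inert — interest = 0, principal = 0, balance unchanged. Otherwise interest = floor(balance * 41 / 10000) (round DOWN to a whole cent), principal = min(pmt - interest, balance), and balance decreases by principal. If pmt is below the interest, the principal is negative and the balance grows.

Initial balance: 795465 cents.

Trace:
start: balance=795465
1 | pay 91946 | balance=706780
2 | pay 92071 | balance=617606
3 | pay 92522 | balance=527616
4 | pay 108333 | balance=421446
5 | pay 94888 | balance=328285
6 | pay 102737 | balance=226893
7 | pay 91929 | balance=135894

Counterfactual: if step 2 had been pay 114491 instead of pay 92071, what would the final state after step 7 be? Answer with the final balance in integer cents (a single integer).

(re-executing from step 2 with the substitution; state before step 2: balance=706780)
2 | pay 114491 | balance=595186
3 | pay 92522 | balance=505104
4 | pay 108333 | balance=398841
5 | pay 94888 | balance=305588
6 | pay 102737 | balance=204103
7 | pay 91929 | balance=113010

113010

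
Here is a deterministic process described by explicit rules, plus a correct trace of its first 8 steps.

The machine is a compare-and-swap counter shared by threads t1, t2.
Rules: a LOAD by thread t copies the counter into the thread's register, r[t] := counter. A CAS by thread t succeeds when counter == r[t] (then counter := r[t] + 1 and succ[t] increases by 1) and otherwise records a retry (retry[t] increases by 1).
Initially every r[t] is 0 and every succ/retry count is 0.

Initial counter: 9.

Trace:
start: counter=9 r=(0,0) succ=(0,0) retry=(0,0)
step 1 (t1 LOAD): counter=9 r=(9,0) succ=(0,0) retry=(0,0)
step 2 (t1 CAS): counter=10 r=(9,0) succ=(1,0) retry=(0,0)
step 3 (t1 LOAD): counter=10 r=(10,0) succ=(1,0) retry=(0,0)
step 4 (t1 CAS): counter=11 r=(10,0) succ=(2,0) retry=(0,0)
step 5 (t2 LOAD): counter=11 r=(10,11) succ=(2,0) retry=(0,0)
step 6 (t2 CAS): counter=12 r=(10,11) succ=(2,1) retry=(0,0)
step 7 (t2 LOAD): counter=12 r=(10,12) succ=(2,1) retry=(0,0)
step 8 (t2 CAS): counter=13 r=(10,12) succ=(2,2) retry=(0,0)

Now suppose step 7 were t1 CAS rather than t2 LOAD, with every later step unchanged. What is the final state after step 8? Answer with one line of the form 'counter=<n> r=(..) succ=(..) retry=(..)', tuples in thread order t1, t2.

(re-executing from step 7 with the substitution; state before step 7: counter=12 r=(10,11) succ=(2,1) retry=(0,0))
step 7 (t1 CAS): counter=12 r=(10,11) succ=(2,1) retry=(1,0)
step 8 (t2 CAS): counter=12 r=(10,11) succ=(2,1) retry=(1,1)

counter=12 r=(10,11) succ=(2,1) retry=(1,1)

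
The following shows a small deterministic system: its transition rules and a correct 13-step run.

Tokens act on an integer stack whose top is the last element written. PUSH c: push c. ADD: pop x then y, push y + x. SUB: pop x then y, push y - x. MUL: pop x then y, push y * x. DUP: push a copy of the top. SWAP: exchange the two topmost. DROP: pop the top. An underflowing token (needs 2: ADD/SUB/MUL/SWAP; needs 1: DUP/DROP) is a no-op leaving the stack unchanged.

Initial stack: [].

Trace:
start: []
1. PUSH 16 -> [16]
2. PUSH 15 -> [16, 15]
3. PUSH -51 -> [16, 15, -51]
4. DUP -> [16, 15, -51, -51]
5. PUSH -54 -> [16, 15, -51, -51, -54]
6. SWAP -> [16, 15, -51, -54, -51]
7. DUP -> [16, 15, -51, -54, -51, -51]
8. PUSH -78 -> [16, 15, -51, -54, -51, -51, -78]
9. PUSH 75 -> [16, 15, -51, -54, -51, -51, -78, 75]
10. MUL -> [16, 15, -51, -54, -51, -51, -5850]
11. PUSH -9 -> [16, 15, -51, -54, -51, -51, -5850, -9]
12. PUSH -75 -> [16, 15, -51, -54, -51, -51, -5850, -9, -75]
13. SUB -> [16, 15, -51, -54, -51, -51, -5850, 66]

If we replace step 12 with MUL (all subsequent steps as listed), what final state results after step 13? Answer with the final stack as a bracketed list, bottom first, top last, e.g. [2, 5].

(re-executing from step 12 with the substitution; state before step 12: [16, 15, -51, -54, -51, -51, -5850, -9])
12. MUL -> [16, 15, -51, -54, -51, -51, 52650]
13. SUB -> [16, 15, -51, -54, -51, -52701]

[16, 15, -51, -54, -51, -52701]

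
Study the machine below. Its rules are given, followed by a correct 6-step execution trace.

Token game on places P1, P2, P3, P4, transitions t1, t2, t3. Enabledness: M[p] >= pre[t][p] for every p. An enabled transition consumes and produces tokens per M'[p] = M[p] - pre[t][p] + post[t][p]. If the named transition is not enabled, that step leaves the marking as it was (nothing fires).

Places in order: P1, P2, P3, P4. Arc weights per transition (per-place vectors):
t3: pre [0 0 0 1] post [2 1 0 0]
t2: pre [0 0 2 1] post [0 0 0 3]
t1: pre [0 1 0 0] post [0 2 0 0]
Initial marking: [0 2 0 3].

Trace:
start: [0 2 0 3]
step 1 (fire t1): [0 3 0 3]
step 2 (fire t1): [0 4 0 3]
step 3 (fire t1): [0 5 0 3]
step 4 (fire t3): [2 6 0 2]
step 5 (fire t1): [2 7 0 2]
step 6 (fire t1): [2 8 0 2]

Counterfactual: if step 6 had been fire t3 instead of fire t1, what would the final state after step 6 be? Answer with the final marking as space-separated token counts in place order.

(re-executing from step 6 with the substitution; state before step 6: [2 7 0 2])
step 6 (fire t3): [4 8 0 1]

4 8 0 1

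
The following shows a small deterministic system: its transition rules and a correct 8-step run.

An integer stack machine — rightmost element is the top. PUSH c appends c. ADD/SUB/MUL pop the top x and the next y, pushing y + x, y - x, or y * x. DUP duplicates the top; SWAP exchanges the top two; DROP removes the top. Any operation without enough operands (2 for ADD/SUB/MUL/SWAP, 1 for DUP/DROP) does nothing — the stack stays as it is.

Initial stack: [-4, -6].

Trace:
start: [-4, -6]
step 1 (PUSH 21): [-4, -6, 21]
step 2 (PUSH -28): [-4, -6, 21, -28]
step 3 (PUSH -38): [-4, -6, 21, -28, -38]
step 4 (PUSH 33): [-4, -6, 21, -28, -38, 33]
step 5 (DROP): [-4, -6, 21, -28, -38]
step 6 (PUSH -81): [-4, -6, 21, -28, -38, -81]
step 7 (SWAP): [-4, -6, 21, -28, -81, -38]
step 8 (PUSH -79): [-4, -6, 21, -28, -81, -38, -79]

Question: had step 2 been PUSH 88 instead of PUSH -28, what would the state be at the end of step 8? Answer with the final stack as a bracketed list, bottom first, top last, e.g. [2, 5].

[-4, -6, 21, 88, -81, -38, -79]

(re-executing from step 2 with the substitution; state before step 2: [-4, -6, 21])
step 2 (PUSH 88): [-4, -6, 21, 88]
step 3 (PUSH -38): [-4, -6, 21, 88, -38]
step 4 (PUSH 33): [-4, -6, 21, 88, -38, 33]
step 5 (DROP): [-4, -6, 21, 88, -38]
step 6 (PUSH -81): [-4, -6, 21, 88, -38, -81]
step 7 (SWAP): [-4, -6, 21, 88, -81, -38]
step 8 (PUSH -79): [-4, -6, 21, 88, -81, -38, -79]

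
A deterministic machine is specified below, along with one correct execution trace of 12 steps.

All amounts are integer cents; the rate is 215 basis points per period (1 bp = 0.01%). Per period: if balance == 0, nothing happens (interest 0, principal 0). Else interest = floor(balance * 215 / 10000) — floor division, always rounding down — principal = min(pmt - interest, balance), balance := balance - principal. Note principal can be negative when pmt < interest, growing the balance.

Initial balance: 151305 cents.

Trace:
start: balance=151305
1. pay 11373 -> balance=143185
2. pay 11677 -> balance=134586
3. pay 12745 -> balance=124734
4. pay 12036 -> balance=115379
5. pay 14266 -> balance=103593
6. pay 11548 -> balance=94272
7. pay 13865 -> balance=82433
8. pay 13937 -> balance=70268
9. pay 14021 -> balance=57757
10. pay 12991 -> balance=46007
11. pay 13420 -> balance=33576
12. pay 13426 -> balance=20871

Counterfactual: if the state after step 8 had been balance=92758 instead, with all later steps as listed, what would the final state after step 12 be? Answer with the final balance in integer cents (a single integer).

45359

state after step 8 := balance=92758
9. pay 14021 -> balance=80731
10. pay 12991 -> balance=69475
11. pay 13420 -> balance=57548
12. pay 13426 -> balance=45359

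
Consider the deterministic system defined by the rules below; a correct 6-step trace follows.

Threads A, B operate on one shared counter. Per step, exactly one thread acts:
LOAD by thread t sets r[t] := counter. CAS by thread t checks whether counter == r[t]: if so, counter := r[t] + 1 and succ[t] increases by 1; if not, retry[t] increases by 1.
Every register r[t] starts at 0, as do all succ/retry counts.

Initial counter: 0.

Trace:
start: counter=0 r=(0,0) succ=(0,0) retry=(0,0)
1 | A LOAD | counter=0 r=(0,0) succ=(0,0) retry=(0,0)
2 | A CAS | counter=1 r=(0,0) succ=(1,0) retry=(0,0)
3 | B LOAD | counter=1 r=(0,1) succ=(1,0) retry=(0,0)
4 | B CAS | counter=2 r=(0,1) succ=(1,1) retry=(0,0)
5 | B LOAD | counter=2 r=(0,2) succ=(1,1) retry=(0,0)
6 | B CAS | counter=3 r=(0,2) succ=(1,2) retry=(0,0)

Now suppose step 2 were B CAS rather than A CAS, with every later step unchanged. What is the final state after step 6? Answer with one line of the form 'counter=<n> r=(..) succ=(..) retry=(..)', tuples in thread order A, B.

(re-executing from step 2 with the substitution; state before step 2: counter=0 r=(0,0) succ=(0,0) retry=(0,0))
2 | B CAS | counter=1 r=(0,0) succ=(0,1) retry=(0,0)
3 | B LOAD | counter=1 r=(0,1) succ=(0,1) retry=(0,0)
4 | B CAS | counter=2 r=(0,1) succ=(0,2) retry=(0,0)
5 | B LOAD | counter=2 r=(0,2) succ=(0,2) retry=(0,0)
6 | B CAS | counter=3 r=(0,2) succ=(0,3) retry=(0,0)

counter=3 r=(0,2) succ=(0,3) retry=(0,0)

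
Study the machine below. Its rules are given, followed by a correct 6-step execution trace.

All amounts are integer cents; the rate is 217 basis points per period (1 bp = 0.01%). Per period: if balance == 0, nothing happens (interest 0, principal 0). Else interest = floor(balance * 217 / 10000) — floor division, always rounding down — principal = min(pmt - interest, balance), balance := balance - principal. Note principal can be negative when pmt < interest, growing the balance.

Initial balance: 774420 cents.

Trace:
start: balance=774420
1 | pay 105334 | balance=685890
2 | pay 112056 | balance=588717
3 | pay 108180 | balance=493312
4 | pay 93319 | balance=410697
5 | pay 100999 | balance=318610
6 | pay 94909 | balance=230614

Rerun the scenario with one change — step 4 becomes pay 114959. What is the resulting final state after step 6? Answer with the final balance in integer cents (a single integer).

208025

(re-executing from step 4 with the substitution; state before step 4: balance=493312)
4 | pay 114959 | balance=389057
5 | pay 100999 | balance=296500
6 | pay 94909 | balance=208025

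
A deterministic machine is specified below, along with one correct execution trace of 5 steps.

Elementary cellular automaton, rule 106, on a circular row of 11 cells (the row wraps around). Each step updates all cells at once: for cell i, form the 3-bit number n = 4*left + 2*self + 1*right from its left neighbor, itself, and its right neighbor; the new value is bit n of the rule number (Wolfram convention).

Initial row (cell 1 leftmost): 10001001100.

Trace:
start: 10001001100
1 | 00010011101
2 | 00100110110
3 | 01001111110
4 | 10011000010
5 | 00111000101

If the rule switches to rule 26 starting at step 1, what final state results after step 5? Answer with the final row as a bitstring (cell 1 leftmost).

01101000001

(re-executing steps 1..5 under rule 26; state before step 1: 10001001100)
1 | 01010111011
2 | 00000100010
3 | 00001010101
4 | 10010000000
5 | 01101000001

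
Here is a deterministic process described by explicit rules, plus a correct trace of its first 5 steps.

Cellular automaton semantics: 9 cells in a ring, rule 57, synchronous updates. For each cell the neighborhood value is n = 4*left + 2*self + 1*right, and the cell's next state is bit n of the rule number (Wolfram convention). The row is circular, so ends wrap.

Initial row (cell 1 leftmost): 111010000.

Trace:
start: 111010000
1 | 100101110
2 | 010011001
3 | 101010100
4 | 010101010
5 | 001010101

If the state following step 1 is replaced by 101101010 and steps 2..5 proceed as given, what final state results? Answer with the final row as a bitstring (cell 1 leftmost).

state after step 1 := 101101010
2 | 011010101
3 | 110101010
4 | 101010101
5 | 010101011

010101011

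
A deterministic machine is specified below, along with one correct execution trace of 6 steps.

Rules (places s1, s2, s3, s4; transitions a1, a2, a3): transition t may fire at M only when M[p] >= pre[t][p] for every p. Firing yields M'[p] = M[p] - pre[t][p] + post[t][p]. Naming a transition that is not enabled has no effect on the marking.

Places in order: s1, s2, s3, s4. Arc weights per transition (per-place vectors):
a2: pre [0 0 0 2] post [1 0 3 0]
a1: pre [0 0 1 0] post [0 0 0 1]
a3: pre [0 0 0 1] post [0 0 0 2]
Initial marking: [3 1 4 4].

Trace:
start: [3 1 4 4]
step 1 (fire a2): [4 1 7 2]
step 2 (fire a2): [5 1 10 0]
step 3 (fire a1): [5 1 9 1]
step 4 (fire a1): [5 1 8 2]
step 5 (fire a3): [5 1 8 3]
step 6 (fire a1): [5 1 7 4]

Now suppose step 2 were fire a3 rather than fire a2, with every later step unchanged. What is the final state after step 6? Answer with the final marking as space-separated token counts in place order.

(re-executing from step 2 with the substitution; state before step 2: [4 1 7 2])
step 2 (fire a3): [4 1 7 3]
step 3 (fire a1): [4 1 6 4]
step 4 (fire a1): [4 1 5 5]
step 5 (fire a3): [4 1 5 6]
step 6 (fire a1): [4 1 4 7]

4 1 4 7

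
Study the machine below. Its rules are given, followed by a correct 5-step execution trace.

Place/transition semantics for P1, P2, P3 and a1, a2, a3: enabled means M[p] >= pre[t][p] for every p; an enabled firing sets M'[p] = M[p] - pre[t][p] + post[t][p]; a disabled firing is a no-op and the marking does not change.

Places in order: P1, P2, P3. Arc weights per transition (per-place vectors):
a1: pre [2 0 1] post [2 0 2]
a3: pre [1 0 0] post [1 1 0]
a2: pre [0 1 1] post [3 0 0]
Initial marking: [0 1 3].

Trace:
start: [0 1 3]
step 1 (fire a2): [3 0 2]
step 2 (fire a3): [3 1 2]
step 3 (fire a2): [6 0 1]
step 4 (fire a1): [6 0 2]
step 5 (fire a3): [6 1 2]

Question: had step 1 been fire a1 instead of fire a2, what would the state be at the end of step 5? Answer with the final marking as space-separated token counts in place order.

3 1 3

(re-executing from step 1 with the substitution; state before step 1: [0 1 3])
step 1 (fire a1): [0 1 3]
step 2 (fire a3): [0 1 3]
step 3 (fire a2): [3 0 2]
step 4 (fire a1): [3 0 3]
step 5 (fire a3): [3 1 3]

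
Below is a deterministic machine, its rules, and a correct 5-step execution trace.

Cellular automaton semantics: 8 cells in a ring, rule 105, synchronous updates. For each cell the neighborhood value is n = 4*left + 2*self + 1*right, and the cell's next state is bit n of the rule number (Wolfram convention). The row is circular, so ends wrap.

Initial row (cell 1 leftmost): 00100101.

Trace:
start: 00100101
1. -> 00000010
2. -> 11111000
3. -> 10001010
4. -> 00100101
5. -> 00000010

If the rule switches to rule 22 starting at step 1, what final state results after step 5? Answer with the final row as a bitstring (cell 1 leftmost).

(re-executing steps 1..5 under rule 22; state before step 1: 00100101)
1. -> 11111101
2. -> 00000000
3. -> 00000000
4. -> 00000000
5. -> 00000000

00000000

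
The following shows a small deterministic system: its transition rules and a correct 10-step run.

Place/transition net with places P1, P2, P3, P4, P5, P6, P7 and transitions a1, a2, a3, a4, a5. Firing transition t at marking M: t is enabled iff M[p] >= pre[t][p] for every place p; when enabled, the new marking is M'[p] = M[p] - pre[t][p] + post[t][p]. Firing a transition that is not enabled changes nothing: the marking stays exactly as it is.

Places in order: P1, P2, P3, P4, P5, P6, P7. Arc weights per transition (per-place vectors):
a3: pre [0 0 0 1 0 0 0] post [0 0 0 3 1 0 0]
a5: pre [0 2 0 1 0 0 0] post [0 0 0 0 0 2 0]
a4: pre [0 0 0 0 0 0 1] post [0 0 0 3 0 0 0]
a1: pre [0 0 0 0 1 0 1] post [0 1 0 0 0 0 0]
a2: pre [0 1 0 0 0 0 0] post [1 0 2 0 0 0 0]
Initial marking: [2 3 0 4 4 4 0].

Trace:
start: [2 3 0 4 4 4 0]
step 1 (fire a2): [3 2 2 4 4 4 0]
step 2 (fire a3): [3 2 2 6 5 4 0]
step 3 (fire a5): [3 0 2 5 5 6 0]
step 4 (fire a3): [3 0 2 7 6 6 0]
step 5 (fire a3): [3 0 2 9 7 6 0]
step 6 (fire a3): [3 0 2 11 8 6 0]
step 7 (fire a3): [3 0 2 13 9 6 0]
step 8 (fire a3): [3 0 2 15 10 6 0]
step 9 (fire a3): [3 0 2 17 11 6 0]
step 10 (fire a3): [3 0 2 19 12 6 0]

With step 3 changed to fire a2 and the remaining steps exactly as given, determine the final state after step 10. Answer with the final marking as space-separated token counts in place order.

(re-executing from step 3 with the substitution; state before step 3: [3 2 2 6 5 4 0])
step 3 (fire a2): [4 1 4 6 5 4 0]
step 4 (fire a3): [4 1 4 8 6 4 0]
step 5 (fire a3): [4 1 4 10 7 4 0]
step 6 (fire a3): [4 1 4 12 8 4 0]
step 7 (fire a3): [4 1 4 14 9 4 0]
step 8 (fire a3): [4 1 4 16 10 4 0]
step 9 (fire a3): [4 1 4 18 11 4 0]
step 10 (fire a3): [4 1 4 20 12 4 0]

4 1 4 20 12 4 0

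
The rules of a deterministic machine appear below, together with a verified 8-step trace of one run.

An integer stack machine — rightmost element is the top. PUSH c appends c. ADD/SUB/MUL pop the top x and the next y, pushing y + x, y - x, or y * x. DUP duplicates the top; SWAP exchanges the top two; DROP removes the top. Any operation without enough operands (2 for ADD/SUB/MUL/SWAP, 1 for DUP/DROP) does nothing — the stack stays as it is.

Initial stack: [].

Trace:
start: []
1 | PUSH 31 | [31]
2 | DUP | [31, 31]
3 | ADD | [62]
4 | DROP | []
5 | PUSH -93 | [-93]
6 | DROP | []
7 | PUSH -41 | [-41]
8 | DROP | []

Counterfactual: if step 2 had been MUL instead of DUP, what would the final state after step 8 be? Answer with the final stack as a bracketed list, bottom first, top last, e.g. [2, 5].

(re-executing from step 2 with the substitution; state before step 2: [31])
2 | MUL | [31]
3 | ADD | [31]
4 | DROP | []
5 | PUSH -93 | [-93]
6 | DROP | []
7 | PUSH -41 | [-41]
8 | DROP | []

[]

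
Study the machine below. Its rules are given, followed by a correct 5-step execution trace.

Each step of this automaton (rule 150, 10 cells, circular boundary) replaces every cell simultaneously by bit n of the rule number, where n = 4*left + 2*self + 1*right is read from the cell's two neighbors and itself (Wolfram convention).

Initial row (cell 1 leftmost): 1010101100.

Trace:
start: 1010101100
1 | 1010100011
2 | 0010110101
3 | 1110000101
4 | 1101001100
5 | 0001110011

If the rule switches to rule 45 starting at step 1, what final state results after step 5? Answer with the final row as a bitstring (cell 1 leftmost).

(re-executing steps 1..5 under rule 45; state before step 1: 1010101100)
1 | 1111111000
2 | 1000000010
3 | 1011111011
4 | 0110000110
5 | 0100110100

0100110100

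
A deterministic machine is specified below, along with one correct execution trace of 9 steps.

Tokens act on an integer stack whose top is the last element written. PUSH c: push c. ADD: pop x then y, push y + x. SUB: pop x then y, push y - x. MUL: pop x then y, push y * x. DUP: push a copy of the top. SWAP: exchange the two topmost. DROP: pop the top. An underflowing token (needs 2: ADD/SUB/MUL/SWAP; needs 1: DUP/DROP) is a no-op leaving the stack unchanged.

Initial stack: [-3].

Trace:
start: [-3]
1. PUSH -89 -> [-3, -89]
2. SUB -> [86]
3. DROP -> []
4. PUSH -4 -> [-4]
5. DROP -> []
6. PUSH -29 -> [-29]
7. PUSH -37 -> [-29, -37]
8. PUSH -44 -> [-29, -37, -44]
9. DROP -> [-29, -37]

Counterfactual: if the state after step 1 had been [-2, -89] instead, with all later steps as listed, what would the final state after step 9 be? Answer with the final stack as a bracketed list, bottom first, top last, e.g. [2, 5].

state after step 1 := [-2, -89]
2. SUB -> [87]
3. DROP -> []
4. PUSH -4 -> [-4]
5. DROP -> []
6. PUSH -29 -> [-29]
7. PUSH -37 -> [-29, -37]
8. PUSH -44 -> [-29, -37, -44]
9. DROP -> [-29, -37]

[-29, -37]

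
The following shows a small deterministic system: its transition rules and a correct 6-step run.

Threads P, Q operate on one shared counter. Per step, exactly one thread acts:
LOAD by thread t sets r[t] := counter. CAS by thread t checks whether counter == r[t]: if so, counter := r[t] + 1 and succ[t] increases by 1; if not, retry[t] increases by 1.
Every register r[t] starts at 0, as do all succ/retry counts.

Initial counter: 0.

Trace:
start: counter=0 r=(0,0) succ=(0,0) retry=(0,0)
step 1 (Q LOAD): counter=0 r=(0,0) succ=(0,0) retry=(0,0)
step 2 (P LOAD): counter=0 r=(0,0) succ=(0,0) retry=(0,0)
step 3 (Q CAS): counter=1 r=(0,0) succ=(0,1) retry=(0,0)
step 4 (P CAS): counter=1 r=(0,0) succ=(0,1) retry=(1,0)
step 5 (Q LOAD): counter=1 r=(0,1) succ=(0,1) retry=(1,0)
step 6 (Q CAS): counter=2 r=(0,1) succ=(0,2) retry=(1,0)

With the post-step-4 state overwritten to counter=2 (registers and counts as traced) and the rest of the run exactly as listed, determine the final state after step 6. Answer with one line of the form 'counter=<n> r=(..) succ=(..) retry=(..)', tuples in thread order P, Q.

counter=3 r=(0,2) succ=(0,2) retry=(1,0)

state after step 4 := counter=2 r=(0,0) succ=(0,1) retry=(1,0)
step 5 (Q LOAD): counter=2 r=(0,2) succ=(0,1) retry=(1,0)
step 6 (Q CAS): counter=3 r=(0,2) succ=(0,2) retry=(1,0)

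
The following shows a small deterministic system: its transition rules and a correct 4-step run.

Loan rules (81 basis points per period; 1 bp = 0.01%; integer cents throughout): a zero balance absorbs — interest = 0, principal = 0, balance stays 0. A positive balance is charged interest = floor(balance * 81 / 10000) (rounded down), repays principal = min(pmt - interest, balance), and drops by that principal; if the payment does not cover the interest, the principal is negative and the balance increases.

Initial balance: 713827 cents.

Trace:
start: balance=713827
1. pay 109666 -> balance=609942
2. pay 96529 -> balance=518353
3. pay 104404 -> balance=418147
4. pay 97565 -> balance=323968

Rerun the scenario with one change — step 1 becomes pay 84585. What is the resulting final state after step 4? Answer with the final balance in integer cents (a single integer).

349664

(re-executing from step 1 with the substitution; state before step 1: balance=713827)
1. pay 84585 -> balance=635023
2. pay 96529 -> balance=543637
3. pay 104404 -> balance=443636
4. pay 97565 -> balance=349664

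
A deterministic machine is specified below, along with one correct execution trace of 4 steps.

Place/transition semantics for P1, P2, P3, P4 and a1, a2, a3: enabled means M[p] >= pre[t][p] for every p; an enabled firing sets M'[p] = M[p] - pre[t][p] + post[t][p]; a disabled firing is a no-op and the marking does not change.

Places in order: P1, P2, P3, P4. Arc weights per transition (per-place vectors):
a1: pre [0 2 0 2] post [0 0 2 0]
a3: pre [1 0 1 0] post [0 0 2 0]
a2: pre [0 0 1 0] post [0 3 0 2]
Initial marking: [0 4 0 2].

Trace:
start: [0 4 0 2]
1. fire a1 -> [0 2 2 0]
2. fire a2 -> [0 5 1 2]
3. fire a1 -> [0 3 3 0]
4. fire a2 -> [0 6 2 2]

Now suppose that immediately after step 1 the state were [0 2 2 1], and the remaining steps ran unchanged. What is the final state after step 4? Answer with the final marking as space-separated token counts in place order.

0 6 2 3

state after step 1 := [0 2 2 1]
2. fire a2 -> [0 5 1 3]
3. fire a1 -> [0 3 3 1]
4. fire a2 -> [0 6 2 3]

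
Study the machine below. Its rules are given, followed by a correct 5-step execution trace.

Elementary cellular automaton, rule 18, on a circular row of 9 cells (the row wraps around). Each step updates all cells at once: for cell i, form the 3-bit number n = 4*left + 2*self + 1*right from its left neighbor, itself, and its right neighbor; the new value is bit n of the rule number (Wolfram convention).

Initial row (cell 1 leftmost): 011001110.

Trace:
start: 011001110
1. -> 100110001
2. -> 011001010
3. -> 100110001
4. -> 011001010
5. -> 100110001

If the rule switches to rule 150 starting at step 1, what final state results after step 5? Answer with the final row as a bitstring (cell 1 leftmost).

011011111

(re-executing steps 1..5 under rule 150; state before step 1: 011001110)
1. -> 100110101
2. -> 011000100
3. -> 100101110
4. -> 111100100
5. -> 011011111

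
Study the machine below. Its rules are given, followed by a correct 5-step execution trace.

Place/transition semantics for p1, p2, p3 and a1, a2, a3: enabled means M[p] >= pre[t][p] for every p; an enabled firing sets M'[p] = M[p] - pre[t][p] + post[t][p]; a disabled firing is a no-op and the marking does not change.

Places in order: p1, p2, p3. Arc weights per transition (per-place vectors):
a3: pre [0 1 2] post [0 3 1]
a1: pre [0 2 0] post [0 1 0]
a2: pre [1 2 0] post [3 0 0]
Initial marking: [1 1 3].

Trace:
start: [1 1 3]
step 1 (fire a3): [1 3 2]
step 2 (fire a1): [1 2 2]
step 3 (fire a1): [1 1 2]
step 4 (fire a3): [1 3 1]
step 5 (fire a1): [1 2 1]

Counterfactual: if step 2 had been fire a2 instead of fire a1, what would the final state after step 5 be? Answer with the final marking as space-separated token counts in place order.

(re-executing from step 2 with the substitution; state before step 2: [1 3 2])
step 2 (fire a2): [3 1 2]
step 3 (fire a1): [3 1 2]
step 4 (fire a3): [3 3 1]
step 5 (fire a1): [3 2 1]

3 2 1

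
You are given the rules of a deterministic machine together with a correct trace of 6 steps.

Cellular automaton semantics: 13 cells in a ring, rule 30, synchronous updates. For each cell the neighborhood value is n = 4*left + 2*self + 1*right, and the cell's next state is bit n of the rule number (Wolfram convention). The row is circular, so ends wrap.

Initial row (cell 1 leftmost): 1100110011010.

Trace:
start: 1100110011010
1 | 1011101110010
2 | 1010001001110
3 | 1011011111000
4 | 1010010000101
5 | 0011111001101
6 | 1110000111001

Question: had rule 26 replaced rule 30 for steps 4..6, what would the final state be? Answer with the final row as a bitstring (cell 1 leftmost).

(re-executing steps 4..6 under rule 26; state before step 4: 1011011111000)
4 | 0010010000101
5 | 1101101001000
6 | 1001000110101

1001000110101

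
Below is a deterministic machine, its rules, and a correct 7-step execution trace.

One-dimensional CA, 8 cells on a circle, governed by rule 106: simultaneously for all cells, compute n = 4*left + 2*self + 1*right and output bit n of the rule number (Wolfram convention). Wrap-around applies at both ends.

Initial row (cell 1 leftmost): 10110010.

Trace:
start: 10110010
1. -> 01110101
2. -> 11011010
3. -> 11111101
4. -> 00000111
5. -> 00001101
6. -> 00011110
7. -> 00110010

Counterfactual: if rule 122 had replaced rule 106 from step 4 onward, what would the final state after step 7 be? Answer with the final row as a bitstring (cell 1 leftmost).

(re-executing steps 4..7 under rule 122; state before step 4: 11111101)
4. -> 00000111
5. -> 10001101
6. -> 11011111
7. -> 01110000

01110000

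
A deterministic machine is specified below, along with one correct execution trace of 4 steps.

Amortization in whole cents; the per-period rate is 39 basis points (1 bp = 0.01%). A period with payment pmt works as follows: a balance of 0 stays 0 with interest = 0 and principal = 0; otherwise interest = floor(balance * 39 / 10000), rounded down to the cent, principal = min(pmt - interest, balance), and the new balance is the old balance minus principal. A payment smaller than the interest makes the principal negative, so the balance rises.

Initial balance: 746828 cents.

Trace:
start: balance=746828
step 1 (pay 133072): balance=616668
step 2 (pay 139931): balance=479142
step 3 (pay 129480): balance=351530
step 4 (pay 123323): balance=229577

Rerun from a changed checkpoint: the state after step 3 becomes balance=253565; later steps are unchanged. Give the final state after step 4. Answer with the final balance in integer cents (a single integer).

state after step 3 := balance=253565
step 4 (pay 123323): balance=131230

131230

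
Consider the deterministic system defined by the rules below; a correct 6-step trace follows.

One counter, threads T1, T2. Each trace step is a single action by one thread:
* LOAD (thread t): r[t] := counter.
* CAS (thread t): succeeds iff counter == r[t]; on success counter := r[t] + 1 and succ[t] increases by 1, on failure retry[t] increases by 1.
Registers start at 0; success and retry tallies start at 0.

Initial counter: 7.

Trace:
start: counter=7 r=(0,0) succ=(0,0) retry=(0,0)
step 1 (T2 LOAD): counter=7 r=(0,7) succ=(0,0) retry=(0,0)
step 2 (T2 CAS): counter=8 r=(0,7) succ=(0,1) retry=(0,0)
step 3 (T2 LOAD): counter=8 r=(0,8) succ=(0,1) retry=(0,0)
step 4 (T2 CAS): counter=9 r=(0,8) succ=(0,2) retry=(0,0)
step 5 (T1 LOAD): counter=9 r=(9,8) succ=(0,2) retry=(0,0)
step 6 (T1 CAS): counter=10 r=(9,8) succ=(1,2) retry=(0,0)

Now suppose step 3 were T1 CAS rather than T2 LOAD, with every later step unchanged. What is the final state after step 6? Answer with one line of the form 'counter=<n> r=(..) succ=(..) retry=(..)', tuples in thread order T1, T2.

counter=9 r=(8,7) succ=(1,1) retry=(1,1)

(re-executing from step 3 with the substitution; state before step 3: counter=8 r=(0,7) succ=(0,1) retry=(0,0))
step 3 (T1 CAS): counter=8 r=(0,7) succ=(0,1) retry=(1,0)
step 4 (T2 CAS): counter=8 r=(0,7) succ=(0,1) retry=(1,1)
step 5 (T1 LOAD): counter=8 r=(8,7) succ=(0,1) retry=(1,1)
step 6 (T1 CAS): counter=9 r=(8,7) succ=(1,1) retry=(1,1)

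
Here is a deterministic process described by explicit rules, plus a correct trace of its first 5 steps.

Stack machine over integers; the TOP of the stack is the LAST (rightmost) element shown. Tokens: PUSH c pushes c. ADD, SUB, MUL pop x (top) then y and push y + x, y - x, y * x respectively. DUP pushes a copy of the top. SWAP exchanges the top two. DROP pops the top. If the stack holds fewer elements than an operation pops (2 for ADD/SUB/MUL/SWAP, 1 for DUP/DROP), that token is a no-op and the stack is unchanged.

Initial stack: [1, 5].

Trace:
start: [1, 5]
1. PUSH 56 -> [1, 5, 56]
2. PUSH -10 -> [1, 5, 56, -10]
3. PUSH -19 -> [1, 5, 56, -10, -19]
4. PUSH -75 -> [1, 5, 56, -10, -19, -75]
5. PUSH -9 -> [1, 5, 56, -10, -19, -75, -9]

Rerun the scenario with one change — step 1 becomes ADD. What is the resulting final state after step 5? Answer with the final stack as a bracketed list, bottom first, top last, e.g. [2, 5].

[6, -10, -19, -75, -9]

(re-executing from step 1 with the substitution; state before step 1: [1, 5])
1. ADD -> [6]
2. PUSH -10 -> [6, -10]
3. PUSH -19 -> [6, -10, -19]
4. PUSH -75 -> [6, -10, -19, -75]
5. PUSH -9 -> [6, -10, -19, -75, -9]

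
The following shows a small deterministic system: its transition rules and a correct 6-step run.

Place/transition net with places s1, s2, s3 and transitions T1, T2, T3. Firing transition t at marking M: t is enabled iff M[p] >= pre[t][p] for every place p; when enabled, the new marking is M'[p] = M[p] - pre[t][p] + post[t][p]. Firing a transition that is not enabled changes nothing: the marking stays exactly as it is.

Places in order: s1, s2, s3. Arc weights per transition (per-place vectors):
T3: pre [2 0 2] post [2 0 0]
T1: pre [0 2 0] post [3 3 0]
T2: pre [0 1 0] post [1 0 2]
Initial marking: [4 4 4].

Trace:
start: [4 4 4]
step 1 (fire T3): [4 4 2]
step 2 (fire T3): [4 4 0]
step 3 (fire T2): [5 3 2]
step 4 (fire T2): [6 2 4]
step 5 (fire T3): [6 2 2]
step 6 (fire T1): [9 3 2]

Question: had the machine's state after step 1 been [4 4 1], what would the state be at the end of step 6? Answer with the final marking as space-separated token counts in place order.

9 3 3

state after step 1 := [4 4 1]
step 2 (fire T3): [4 4 1]
step 3 (fire T2): [5 3 3]
step 4 (fire T2): [6 2 5]
step 5 (fire T3): [6 2 3]
step 6 (fire T1): [9 3 3]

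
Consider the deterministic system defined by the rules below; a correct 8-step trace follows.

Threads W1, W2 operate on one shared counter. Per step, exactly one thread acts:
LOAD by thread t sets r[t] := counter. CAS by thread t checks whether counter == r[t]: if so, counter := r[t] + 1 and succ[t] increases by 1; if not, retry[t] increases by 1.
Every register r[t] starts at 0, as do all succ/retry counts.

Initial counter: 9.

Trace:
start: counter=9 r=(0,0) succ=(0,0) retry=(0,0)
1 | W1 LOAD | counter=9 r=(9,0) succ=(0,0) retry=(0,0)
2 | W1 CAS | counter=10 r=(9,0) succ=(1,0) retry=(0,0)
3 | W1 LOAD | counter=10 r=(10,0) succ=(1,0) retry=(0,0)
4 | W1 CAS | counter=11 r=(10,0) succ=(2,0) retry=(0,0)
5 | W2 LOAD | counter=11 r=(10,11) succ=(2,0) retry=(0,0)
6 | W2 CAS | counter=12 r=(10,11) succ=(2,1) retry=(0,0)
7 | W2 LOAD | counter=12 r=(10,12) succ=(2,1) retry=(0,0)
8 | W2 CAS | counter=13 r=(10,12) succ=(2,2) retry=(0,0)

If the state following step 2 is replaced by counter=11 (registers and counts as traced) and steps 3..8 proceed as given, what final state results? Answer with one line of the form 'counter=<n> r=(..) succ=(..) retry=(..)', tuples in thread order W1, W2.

state after step 2 := counter=11 r=(9,0) succ=(1,0) retry=(0,0)
3 | W1 LOAD | counter=11 r=(11,0) succ=(1,0) retry=(0,0)
4 | W1 CAS | counter=12 r=(11,0) succ=(2,0) retry=(0,0)
5 | W2 LOAD | counter=12 r=(11,12) succ=(2,0) retry=(0,0)
6 | W2 CAS | counter=13 r=(11,12) succ=(2,1) retry=(0,0)
7 | W2 LOAD | counter=13 r=(11,13) succ=(2,1) retry=(0,0)
8 | W2 CAS | counter=14 r=(11,13) succ=(2,2) retry=(0,0)

counter=14 r=(11,13) succ=(2,2) retry=(0,0)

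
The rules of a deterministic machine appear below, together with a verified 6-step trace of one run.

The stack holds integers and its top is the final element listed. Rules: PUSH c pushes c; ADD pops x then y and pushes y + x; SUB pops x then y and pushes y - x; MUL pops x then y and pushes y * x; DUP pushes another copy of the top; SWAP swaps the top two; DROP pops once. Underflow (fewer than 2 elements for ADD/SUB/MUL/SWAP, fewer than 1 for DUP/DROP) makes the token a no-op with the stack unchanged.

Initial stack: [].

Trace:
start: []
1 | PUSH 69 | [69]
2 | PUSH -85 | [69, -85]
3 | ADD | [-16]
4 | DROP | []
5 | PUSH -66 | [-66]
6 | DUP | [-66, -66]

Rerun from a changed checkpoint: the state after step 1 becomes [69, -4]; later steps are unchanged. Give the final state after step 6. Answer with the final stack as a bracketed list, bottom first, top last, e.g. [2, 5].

state after step 1 := [69, -4]
2 | PUSH -85 | [69, -4, -85]
3 | ADD | [69, -89]
4 | DROP | [69]
5 | PUSH -66 | [69, -66]
6 | DUP | [69, -66, -66]

[69, -66, -66]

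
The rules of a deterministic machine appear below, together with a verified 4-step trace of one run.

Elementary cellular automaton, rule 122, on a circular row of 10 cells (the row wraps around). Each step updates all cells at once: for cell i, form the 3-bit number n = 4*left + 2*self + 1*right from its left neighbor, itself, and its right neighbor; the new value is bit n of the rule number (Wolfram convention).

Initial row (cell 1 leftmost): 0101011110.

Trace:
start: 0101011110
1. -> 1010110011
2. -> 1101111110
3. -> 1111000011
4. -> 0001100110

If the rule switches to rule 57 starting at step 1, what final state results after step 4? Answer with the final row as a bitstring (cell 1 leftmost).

0010110101

(re-executing steps 1..4 under rule 57; state before step 1: 0101011110)
1. -> 0010110001
2. -> 1001101100
3. -> 0101011010
4. -> 0010110101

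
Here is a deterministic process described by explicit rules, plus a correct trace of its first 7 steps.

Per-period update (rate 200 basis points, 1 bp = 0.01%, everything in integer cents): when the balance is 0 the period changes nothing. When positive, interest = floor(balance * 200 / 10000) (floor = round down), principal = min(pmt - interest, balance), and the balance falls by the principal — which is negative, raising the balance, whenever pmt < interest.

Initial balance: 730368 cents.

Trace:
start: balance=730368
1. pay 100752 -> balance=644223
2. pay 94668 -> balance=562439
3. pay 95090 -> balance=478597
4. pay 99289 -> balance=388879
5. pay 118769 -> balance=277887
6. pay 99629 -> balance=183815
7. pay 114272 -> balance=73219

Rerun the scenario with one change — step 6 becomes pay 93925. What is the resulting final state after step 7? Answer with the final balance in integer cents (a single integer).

(re-executing from step 6 with the substitution; state before step 6: balance=277887)
6. pay 93925 -> balance=189519
7. pay 114272 -> balance=79037

79037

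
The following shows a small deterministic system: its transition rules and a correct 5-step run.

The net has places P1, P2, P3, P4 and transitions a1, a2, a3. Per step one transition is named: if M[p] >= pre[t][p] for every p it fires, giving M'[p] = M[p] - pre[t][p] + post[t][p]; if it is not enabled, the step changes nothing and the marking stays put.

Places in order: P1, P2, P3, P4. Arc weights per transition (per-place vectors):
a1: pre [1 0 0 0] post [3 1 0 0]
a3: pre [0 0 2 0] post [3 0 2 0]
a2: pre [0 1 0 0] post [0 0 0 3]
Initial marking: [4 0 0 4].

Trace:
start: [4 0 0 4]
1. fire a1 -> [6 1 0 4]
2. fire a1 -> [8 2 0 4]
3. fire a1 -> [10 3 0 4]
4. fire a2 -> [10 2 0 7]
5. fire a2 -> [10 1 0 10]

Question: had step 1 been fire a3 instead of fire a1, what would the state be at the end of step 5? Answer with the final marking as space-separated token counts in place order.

8 0 0 10

(re-executing from step 1 with the substitution; state before step 1: [4 0 0 4])
1. fire a3 -> [4 0 0 4]
2. fire a1 -> [6 1 0 4]
3. fire a1 -> [8 2 0 4]
4. fire a2 -> [8 1 0 7]
5. fire a2 -> [8 0 0 10]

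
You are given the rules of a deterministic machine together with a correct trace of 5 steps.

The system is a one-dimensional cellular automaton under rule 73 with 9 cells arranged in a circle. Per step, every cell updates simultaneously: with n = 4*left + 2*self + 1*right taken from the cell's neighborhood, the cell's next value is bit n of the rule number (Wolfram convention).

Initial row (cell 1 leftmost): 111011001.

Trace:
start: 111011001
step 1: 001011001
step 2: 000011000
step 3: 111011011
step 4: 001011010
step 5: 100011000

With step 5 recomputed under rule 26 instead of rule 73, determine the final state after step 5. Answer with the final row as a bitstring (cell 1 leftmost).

(re-executing step 5 under rule 26; state before step 5: 001011010)
step 5: 010010001

010010001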